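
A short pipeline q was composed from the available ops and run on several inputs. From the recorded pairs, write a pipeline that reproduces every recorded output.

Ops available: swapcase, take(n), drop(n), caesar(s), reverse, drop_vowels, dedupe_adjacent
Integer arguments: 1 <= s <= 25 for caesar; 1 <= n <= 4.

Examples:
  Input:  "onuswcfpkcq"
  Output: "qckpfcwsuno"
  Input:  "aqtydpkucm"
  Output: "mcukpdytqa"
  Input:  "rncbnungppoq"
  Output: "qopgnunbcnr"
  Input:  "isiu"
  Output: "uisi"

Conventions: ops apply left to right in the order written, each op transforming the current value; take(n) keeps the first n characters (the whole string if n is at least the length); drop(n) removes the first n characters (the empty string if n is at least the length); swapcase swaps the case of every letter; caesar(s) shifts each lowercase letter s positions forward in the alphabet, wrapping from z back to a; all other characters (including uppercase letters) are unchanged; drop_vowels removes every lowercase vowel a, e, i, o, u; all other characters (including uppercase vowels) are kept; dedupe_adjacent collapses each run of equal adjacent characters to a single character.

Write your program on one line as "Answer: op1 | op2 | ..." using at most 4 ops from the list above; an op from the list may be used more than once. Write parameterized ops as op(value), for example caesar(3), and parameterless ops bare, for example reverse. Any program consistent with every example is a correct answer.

swapcase | dedupe_adjacent | reverse | swapcase

Check, running the answer program on each example:
  "onuswcfpkcq" -> "ONUSWCFPKCQ" -> "ONUSWCFPKCQ" -> "QCKPFCWSUNO" -> "qckpfcwsuno"
  "aqtydpkucm" -> "AQTYDPKUCM" -> "AQTYDPKUCM" -> "MCUKPDYTQA" -> "mcukpdytqa"
  "rncbnungppoq" -> "RNCBNUNGPPOQ" -> "RNCBNUNGPOQ" -> "QOPGNUNBCNR" -> "qopgnunbcnr"
  "isiu" -> "ISIU" -> "ISIU" -> "UISI" -> "uisi"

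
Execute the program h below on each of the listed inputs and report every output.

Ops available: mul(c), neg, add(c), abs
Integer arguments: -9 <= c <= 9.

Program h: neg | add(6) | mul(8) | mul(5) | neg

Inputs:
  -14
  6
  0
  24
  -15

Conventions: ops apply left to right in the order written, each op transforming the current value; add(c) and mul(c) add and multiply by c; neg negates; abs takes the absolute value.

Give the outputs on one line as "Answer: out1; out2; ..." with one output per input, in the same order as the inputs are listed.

-800; 0; -240; 720; -840

Execution, op by op:
  -14 -> 14 -> 20 -> 160 -> 800 -> -800
  6 -> -6 -> 0 -> 0 -> 0 -> 0
  0 -> 0 -> 6 -> 48 -> 240 -> -240
  24 -> -24 -> -18 -> -144 -> -720 -> 720
  -15 -> 15 -> 21 -> 168 -> 840 -> -840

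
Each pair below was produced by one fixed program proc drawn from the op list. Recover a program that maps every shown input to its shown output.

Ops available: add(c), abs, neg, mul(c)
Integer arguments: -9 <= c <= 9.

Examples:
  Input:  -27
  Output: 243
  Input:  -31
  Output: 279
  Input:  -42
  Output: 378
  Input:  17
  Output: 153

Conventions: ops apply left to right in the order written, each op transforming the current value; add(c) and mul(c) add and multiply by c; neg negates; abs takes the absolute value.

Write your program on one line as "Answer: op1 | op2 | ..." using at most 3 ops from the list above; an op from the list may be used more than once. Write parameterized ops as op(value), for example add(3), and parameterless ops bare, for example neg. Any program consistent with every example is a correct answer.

neg | mul(9) | abs

Check, running the answer program on each example:
  -27 -> 27 -> 243 -> 243
  -31 -> 31 -> 279 -> 279
  -42 -> 42 -> 378 -> 378
  17 -> -17 -> -153 -> 153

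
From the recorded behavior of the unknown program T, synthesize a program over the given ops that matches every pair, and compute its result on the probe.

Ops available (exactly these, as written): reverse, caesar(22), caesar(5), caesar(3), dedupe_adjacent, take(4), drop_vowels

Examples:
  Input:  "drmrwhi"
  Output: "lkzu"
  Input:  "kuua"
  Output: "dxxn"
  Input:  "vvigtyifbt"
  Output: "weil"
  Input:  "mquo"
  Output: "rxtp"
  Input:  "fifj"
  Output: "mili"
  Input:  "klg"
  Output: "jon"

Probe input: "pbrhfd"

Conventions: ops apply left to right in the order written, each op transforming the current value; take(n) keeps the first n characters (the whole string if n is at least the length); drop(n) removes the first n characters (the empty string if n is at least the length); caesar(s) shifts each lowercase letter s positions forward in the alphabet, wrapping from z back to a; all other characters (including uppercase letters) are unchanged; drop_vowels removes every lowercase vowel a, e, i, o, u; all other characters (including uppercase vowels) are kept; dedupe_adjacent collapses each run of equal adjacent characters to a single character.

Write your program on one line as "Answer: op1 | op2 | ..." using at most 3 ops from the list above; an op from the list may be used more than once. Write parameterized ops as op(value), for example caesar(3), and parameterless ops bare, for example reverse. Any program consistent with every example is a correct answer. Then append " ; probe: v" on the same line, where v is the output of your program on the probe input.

caesar(3) | reverse | take(4) ; probe: "giku"

Check, running the answer program on each example:
  "drmrwhi" -> "gupuzkl" -> "lkzupug" -> "lkzu"
  "kuua" -> "nxxd" -> "dxxn" -> "dxxn"
  "vvigtyifbt" -> "yyljwbliew" -> "weilbwjlyy" -> "weil"
  "mquo" -> "ptxr" -> "rxtp" -> "rxtp"
  "fifj" -> "ilim" -> "mili" -> "mili"
  "klg" -> "noj" -> "jon" -> "jon"
  probe: "pbrhfd" -> "seukig" -> "gikues" -> "giku"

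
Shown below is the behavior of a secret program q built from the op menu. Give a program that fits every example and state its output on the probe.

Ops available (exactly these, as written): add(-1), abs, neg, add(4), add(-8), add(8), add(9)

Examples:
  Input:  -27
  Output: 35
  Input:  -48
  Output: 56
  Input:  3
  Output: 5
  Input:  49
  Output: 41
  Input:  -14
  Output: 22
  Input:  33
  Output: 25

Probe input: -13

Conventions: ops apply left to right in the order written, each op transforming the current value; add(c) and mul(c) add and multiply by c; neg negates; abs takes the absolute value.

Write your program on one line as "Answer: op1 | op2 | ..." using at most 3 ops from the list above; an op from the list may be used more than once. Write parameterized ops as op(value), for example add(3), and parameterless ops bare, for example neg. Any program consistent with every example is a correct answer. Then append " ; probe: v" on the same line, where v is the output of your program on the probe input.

add(-8) | neg | abs ; probe: 21

Check, running the answer program on each example:
  -27 -> -35 -> 35 -> 35
  -48 -> -56 -> 56 -> 56
  3 -> -5 -> 5 -> 5
  49 -> 41 -> -41 -> 41
  -14 -> -22 -> 22 -> 22
  33 -> 25 -> -25 -> 25
  probe: -13 -> -21 -> 21 -> 21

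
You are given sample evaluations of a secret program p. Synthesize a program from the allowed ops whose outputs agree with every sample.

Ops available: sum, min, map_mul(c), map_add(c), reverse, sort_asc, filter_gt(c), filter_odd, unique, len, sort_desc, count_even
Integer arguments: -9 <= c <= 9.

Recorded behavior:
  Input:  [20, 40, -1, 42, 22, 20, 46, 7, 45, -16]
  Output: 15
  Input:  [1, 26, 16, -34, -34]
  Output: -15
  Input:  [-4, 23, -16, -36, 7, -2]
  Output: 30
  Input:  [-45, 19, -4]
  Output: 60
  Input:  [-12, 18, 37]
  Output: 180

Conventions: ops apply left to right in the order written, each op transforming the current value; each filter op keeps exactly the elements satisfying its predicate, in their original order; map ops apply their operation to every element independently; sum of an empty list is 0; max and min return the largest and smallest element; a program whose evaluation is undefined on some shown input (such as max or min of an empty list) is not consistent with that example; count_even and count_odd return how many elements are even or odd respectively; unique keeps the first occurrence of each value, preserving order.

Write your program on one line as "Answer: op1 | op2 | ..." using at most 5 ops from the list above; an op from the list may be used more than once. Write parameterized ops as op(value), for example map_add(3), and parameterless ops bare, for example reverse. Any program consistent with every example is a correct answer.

map_mul(-3) | sort_desc | filter_gt(-6) | map_mul(5) | min

Check, running the answer program on each example:
  [20, 40, -1, 42, 22, 20, 46, 7, 45, -16] -> [-60, -120, 3, -126, -66, -60, -138, -21, -135, 48] -> [48, 3, -21, -60, -60, -66, -120, -126, -135, -138] -> [48, 3] -> [240, 15] -> 15
  [1, 26, 16, -34, -34] -> [-3, -78, -48, 102, 102] -> [102, 102, -3, -48, -78] -> [102, 102, -3] -> [510, 510, -15] -> -15
  [-4, 23, -16, -36, 7, -2] -> [12, -69, 48, 108, -21, 6] -> [108, 48, 12, 6, -21, -69] -> [108, 48, 12, 6] -> [540, 240, 60, 30] -> 30
  [-45, 19, -4] -> [135, -57, 12] -> [135, 12, -57] -> [135, 12] -> [675, 60] -> 60
  [-12, 18, 37] -> [36, -54, -111] -> [36, -54, -111] -> [36] -> [180] -> 180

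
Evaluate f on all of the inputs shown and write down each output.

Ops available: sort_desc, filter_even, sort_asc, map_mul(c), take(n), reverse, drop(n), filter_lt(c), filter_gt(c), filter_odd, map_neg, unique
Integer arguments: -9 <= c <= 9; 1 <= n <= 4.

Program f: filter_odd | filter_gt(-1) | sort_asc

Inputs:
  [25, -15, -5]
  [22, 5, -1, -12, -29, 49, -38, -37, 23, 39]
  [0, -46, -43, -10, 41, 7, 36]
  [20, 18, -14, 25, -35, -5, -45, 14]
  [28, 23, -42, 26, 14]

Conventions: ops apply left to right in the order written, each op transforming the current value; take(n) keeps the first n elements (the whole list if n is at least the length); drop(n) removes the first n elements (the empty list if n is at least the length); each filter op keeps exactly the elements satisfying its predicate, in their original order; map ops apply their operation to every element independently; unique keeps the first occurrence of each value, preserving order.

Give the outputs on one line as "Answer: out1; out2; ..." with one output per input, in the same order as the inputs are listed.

Execution, op by op:
  [25, -15, -5] -> [25, -15, -5] -> [25] -> [25]
  [22, 5, -1, -12, -29, 49, -38, -37, 23, 39] -> [5, -1, -29, 49, -37, 23, 39] -> [5, 49, 23, 39] -> [5, 23, 39, 49]
  [0, -46, -43, -10, 41, 7, 36] -> [-43, 41, 7] -> [41, 7] -> [7, 41]
  [20, 18, -14, 25, -35, -5, -45, 14] -> [25, -35, -5, -45] -> [25] -> [25]
  [28, 23, -42, 26, 14] -> [23] -> [23] -> [23]

[25]; [5, 23, 39, 49]; [7, 41]; [25]; [23]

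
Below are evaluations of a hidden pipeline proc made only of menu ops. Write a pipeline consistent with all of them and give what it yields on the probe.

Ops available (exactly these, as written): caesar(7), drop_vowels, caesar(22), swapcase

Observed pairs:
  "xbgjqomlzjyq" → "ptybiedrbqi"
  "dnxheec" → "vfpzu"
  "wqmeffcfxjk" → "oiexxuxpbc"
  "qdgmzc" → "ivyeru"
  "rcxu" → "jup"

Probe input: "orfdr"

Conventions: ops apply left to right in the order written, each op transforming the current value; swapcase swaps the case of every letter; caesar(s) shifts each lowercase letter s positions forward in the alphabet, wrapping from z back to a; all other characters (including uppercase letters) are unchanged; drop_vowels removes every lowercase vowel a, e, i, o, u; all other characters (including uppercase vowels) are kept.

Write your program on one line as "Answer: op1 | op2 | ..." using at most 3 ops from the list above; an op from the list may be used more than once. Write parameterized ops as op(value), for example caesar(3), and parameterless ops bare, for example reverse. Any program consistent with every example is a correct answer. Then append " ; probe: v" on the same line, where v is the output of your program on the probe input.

drop_vowels | caesar(22) | caesar(22) ; probe: "jxvj"

Check, running the answer program on each example:
  "xbgjqomlzjyq" -> "xbgjqmlzjyq" -> "txcfmihvfum" -> "ptybiedrbqi"
  "dnxheec" -> "dnxhc" -> "zjtdy" -> "vfpzu"
  "wqmeffcfxjk" -> "wqmffcfxjk" -> "smibbybtfg" -> "oiexxuxpbc"
  "qdgmzc" -> "qdgmzc" -> "mzcivy" -> "ivyeru"
  "rcxu" -> "rcx" -> "nyt" -> "jup"
  probe: "orfdr" -> "rfdr" -> "nbzn" -> "jxvj"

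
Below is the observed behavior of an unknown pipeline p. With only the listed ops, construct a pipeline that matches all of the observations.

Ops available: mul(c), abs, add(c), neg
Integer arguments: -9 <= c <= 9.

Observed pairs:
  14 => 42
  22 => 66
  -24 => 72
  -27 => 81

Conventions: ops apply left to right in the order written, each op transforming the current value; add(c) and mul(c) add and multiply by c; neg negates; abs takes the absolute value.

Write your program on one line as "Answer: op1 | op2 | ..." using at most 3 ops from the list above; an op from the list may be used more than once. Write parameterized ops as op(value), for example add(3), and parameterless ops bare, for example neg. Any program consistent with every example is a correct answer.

mul(3) | abs

Check, running the answer program on each example:
  14 -> 42 -> 42
  22 -> 66 -> 66
  -24 -> -72 -> 72
  -27 -> -81 -> 81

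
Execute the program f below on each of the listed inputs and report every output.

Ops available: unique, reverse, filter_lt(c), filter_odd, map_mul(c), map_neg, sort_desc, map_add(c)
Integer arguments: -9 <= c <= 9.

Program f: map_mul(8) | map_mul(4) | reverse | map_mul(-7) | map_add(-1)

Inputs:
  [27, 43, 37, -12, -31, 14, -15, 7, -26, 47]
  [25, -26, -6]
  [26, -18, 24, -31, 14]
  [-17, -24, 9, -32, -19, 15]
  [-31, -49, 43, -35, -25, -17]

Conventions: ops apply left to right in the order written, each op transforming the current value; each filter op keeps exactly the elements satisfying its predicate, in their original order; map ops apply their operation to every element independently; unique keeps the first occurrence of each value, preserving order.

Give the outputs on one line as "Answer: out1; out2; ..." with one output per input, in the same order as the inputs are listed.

Execution, op by op:
  [27, 43, 37, -12, -31, 14, -15, 7, -26, 47] -> [216, 344, 296, -96, -248, 112, -120, 56, -208, 376] -> [864, 1376, 1184, -384, -992, 448, -480, 224, -832, 1504] -> [1504, -832, 224, -480, 448, -992, -384, 1184, 1376, 864] -> [-10528, 5824, -1568, 3360, -3136, 6944, 2688, -8288, -9632, -6048] -> [-10529, 5823, -1569, 3359, -3137, 6943, 2687, -8289, -9633, -6049]
  [25, -26, -6] -> [200, -208, -48] -> [800, -832, -192] -> [-192, -832, 800] -> [1344, 5824, -5600] -> [1343, 5823, -5601]
  [26, -18, 24, -31, 14] -> [208, -144, 192, -248, 112] -> [832, -576, 768, -992, 448] -> [448, -992, 768, -576, 832] -> [-3136, 6944, -5376, 4032, -5824] -> [-3137, 6943, -5377, 4031, -5825]
  [-17, -24, 9, -32, -19, 15] -> [-136, -192, 72, -256, -152, 120] -> [-544, -768, 288, -1024, -608, 480] -> [480, -608, -1024, 288, -768, -544] -> [-3360, 4256, 7168, -2016, 5376, 3808] -> [-3361, 4255, 7167, -2017, 5375, 3807]
  [-31, -49, 43, -35, -25, -17] -> [-248, -392, 344, -280, -200, -136] -> [-992, -1568, 1376, -1120, -800, -544] -> [-544, -800, -1120, 1376, -1568, -992] -> [3808, 5600, 7840, -9632, 10976, 6944] -> [3807, 5599, 7839, -9633, 10975, 6943]

[-10529, 5823, -1569, 3359, -3137, 6943, 2687, -8289, -9633, -6049]; [1343, 5823, -5601]; [-3137, 6943, -5377, 4031, -5825]; [-3361, 4255, 7167, -2017, 5375, 3807]; [3807, 5599, 7839, -9633, 10975, 6943]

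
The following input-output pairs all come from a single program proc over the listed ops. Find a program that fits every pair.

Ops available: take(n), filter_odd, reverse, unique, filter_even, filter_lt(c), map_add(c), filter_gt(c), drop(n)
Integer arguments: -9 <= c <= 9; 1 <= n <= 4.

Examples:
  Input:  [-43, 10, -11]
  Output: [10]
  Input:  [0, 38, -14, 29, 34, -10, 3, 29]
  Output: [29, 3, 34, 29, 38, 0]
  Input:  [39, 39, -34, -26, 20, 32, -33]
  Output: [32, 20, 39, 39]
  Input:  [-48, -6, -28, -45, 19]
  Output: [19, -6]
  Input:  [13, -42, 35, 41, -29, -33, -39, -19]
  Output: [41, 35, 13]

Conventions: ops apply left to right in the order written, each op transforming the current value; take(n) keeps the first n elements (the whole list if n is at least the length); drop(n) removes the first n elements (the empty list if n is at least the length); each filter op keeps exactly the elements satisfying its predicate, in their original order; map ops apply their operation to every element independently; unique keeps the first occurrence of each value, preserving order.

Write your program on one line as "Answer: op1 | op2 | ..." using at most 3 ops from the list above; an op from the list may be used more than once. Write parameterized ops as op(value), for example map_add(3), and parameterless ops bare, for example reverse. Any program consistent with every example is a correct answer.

filter_gt(-8) | reverse

Check, running the answer program on each example:
  [-43, 10, -11] -> [10] -> [10]
  [0, 38, -14, 29, 34, -10, 3, 29] -> [0, 38, 29, 34, 3, 29] -> [29, 3, 34, 29, 38, 0]
  [39, 39, -34, -26, 20, 32, -33] -> [39, 39, 20, 32] -> [32, 20, 39, 39]
  [-48, -6, -28, -45, 19] -> [-6, 19] -> [19, -6]
  [13, -42, 35, 41, -29, -33, -39, -19] -> [13, 35, 41] -> [41, 35, 13]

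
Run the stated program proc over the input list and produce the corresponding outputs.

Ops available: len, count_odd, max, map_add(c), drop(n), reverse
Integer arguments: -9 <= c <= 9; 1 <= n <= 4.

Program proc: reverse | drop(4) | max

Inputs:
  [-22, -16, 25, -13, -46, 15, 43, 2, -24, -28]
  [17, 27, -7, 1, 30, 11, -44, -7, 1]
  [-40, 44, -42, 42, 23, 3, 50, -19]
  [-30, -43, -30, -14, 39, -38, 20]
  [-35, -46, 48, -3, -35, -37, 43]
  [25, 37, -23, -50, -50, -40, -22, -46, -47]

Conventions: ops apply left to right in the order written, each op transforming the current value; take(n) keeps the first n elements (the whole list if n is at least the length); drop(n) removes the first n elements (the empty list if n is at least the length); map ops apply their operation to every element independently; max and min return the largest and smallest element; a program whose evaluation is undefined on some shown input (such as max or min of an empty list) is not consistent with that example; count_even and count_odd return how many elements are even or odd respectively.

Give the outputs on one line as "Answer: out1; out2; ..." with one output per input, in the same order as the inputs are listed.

25; 30; 44; -30; 48; 37

Execution, op by op:
  [-22, -16, 25, -13, -46, 15, 43, 2, -24, -28] -> [-28, -24, 2, 43, 15, -46, -13, 25, -16, -22] -> [15, -46, -13, 25, -16, -22] -> 25
  [17, 27, -7, 1, 30, 11, -44, -7, 1] -> [1, -7, -44, 11, 30, 1, -7, 27, 17] -> [30, 1, -7, 27, 17] -> 30
  [-40, 44, -42, 42, 23, 3, 50, -19] -> [-19, 50, 3, 23, 42, -42, 44, -40] -> [42, -42, 44, -40] -> 44
  [-30, -43, -30, -14, 39, -38, 20] -> [20, -38, 39, -14, -30, -43, -30] -> [-30, -43, -30] -> -30
  [-35, -46, 48, -3, -35, -37, 43] -> [43, -37, -35, -3, 48, -46, -35] -> [48, -46, -35] -> 48
  [25, 37, -23, -50, -50, -40, -22, -46, -47] -> [-47, -46, -22, -40, -50, -50, -23, 37, 25] -> [-50, -50, -23, 37, 25] -> 37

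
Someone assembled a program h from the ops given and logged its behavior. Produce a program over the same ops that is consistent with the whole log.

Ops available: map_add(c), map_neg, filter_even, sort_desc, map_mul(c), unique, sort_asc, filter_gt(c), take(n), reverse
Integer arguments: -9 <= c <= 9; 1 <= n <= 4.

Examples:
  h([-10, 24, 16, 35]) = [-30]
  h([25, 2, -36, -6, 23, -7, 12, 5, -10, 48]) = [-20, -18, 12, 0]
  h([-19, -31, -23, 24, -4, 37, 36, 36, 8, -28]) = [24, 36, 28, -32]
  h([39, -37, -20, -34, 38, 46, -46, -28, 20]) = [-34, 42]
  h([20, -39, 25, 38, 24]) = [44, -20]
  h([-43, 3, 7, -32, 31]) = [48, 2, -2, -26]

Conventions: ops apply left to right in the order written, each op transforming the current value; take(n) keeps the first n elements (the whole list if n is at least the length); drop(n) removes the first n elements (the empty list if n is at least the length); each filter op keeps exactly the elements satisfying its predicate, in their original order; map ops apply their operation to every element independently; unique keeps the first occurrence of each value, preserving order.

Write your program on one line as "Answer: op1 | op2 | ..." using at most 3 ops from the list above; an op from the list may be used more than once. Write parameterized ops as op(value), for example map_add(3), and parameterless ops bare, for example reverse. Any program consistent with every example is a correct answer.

map_add(-5) | filter_even | map_neg

Check, running the answer program on each example:
  [-10, 24, 16, 35] -> [-15, 19, 11, 30] -> [30] -> [-30]
  [25, 2, -36, -6, 23, -7, 12, 5, -10, 48] -> [20, -3, -41, -11, 18, -12, 7, 0, -15, 43] -> [20, 18, -12, 0] -> [-20, -18, 12, 0]
  [-19, -31, -23, 24, -4, 37, 36, 36, 8, -28] -> [-24, -36, -28, 19, -9, 32, 31, 31, 3, -33] -> [-24, -36, -28, 32] -> [24, 36, 28, -32]
  [39, -37, -20, -34, 38, 46, -46, -28, 20] -> [34, -42, -25, -39, 33, 41, -51, -33, 15] -> [34, -42] -> [-34, 42]
  [20, -39, 25, 38, 24] -> [15, -44, 20, 33, 19] -> [-44, 20] -> [44, -20]
  [-43, 3, 7, -32, 31] -> [-48, -2, 2, -37, 26] -> [-48, -2, 2, 26] -> [48, 2, -2, -26]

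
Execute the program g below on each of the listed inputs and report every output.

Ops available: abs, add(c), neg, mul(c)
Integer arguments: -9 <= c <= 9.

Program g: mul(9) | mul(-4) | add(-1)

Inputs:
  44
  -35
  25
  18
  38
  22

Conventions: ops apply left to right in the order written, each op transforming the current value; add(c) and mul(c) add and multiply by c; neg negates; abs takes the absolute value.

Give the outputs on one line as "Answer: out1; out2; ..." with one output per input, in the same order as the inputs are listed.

Execution, op by op:
  44 -> 396 -> -1584 -> -1585
  -35 -> -315 -> 1260 -> 1259
  25 -> 225 -> -900 -> -901
  18 -> 162 -> -648 -> -649
  38 -> 342 -> -1368 -> -1369
  22 -> 198 -> -792 -> -793

-1585; 1259; -901; -649; -1369; -793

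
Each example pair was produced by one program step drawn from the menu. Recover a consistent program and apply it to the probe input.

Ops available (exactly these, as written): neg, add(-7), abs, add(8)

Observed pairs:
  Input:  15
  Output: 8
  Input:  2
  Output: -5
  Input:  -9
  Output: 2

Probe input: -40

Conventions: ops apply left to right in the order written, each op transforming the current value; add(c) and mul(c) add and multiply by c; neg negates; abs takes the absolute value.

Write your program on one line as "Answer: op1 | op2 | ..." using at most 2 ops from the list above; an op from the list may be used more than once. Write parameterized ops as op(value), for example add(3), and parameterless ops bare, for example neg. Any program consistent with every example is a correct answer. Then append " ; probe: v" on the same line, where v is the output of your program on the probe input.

abs | add(-7) ; probe: 33

Check, running the answer program on each example:
  15 -> 15 -> 8
  2 -> 2 -> -5
  -9 -> 9 -> 2
  probe: -40 -> 40 -> 33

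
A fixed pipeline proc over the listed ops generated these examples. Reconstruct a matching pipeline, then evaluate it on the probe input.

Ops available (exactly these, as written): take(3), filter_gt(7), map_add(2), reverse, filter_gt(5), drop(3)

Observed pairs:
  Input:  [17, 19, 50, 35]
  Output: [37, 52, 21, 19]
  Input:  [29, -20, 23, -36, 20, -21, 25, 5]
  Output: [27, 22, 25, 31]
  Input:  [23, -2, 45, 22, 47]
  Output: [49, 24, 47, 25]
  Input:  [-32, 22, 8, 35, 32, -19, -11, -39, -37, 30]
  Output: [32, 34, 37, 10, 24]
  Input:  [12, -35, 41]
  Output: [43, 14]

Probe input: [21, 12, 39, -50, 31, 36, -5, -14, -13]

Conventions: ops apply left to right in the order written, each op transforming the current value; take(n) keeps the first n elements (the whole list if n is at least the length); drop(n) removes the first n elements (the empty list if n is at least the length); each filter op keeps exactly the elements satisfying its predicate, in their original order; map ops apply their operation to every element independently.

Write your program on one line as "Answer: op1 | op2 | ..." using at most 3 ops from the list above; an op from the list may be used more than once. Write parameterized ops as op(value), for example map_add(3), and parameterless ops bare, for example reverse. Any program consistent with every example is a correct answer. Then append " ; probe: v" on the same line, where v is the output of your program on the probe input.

filter_gt(5) | reverse | map_add(2) ; probe: [38, 33, 41, 14, 23]

Check, running the answer program on each example:
  [17, 19, 50, 35] -> [17, 19, 50, 35] -> [35, 50, 19, 17] -> [37, 52, 21, 19]
  [29, -20, 23, -36, 20, -21, 25, 5] -> [29, 23, 20, 25] -> [25, 20, 23, 29] -> [27, 22, 25, 31]
  [23, -2, 45, 22, 47] -> [23, 45, 22, 47] -> [47, 22, 45, 23] -> [49, 24, 47, 25]
  [-32, 22, 8, 35, 32, -19, -11, -39, -37, 30] -> [22, 8, 35, 32, 30] -> [30, 32, 35, 8, 22] -> [32, 34, 37, 10, 24]
  [12, -35, 41] -> [12, 41] -> [41, 12] -> [43, 14]
  probe: [21, 12, 39, -50, 31, 36, -5, -14, -13] -> [21, 12, 39, 31, 36] -> [36, 31, 39, 12, 21] -> [38, 33, 41, 14, 23]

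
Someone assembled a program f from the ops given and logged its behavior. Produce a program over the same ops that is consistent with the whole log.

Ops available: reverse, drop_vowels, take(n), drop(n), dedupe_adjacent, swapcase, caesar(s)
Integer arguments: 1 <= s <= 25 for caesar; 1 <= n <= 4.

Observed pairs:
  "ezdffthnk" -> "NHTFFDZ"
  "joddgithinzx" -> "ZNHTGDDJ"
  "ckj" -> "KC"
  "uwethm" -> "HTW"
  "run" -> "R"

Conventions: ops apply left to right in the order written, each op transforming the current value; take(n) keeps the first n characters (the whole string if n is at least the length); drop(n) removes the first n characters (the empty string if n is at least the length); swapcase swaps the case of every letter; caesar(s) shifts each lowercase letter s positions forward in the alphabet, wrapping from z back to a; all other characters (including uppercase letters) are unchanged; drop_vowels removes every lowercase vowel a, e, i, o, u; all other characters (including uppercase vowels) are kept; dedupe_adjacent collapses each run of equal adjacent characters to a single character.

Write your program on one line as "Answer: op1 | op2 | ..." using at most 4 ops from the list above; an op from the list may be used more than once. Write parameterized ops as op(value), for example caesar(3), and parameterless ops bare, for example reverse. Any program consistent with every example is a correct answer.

drop_vowels | reverse | drop(1) | swapcase

Check, running the answer program on each example:
  "ezdffthnk" -> "zdffthnk" -> "knhtffdz" -> "nhtffdz" -> "NHTFFDZ"
  "joddgithinzx" -> "jddgthnzx" -> "xznhtgddj" -> "znhtgddj" -> "ZNHTGDDJ"
  "ckj" -> "ckj" -> "jkc" -> "kc" -> "KC"
  "uwethm" -> "wthm" -> "mhtw" -> "htw" -> "HTW"
  "run" -> "rn" -> "nr" -> "r" -> "R"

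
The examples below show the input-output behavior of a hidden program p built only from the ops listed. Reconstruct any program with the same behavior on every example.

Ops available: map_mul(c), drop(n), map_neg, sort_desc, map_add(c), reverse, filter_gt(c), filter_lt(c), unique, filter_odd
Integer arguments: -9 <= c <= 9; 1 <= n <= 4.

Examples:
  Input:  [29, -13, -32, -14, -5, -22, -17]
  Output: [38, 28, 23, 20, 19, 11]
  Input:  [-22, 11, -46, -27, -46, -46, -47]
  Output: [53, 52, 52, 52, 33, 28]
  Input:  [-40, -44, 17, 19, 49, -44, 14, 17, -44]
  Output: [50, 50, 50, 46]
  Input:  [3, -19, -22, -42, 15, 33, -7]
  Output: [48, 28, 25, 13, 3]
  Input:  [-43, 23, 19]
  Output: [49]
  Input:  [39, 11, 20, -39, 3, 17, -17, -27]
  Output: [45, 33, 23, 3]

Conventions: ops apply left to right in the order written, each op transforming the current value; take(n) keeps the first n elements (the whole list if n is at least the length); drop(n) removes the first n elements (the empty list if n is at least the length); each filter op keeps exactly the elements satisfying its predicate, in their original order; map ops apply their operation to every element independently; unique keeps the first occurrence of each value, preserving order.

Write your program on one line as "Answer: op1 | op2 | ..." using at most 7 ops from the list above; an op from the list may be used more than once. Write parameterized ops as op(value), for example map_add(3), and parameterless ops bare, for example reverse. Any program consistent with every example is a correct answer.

map_add(-8) | map_add(2) | sort_desc | filter_lt(2) | map_neg | sort_desc

Check, running the answer program on each example:
  [29, -13, -32, -14, -5, -22, -17] -> [21, -21, -40, -22, -13, -30, -25] -> [23, -19, -38, -20, -11, -28, -23] -> [23, -11, -19, -20, -23, -28, -38] -> [-11, -19, -20, -23, -28, -38] -> [11, 19, 20, 23, 28, 38] -> [38, 28, 23, 20, 19, 11]
  [-22, 11, -46, -27, -46, -46, -47] -> [-30, 3, -54, -35, -54, -54, -55] -> [-28, 5, -52, -33, -52, -52, -53] -> [5, -28, -33, -52, -52, -52, -53] -> [-28, -33, -52, -52, -52, -53] -> [28, 33, 52, 52, 52, 53] -> [53, 52, 52, 52, 33, 28]
  [-40, -44, 17, 19, 49, -44, 14, 17, -44] -> [-48, -52, 9, 11, 41, -52, 6, 9, -52] -> [-46, -50, 11, 13, 43, -50, 8, 11, -50] -> [43, 13, 11, 11, 8, -46, -50, -50, -50] -> [-46, -50, -50, -50] -> [46, 50, 50, 50] -> [50, 50, 50, 46]
  [3, -19, -22, -42, 15, 33, -7] -> [-5, -27, -30, -50, 7, 25, -15] -> [-3, -25, -28, -48, 9, 27, -13] -> [27, 9, -3, -13, -25, -28, -48] -> [-3, -13, -25, -28, -48] -> [3, 13, 25, 28, 48] -> [48, 28, 25, 13, 3]
  [-43, 23, 19] -> [-51, 15, 11] -> [-49, 17, 13] -> [17, 13, -49] -> [-49] -> [49] -> [49]
  [39, 11, 20, -39, 3, 17, -17, -27] -> [31, 3, 12, -47, -5, 9, -25, -35] -> [33, 5, 14, -45, -3, 11, -23, -33] -> [33, 14, 11, 5, -3, -23, -33, -45] -> [-3, -23, -33, -45] -> [3, 23, 33, 45] -> [45, 33, 23, 3]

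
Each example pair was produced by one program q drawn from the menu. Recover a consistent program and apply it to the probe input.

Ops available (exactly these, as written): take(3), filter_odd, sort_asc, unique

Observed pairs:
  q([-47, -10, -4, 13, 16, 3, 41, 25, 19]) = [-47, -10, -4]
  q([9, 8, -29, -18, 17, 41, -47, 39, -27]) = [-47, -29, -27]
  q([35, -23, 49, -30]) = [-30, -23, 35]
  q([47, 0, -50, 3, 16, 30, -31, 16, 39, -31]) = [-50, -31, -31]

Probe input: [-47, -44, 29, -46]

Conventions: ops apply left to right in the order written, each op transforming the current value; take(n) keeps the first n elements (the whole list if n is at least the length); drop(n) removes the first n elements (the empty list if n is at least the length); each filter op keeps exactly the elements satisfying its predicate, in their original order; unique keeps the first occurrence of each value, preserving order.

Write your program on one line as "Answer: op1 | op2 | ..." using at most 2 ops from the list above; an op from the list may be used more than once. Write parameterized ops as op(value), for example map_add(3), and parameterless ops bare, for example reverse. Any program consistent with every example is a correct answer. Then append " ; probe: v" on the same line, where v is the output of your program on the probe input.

sort_asc | take(3) ; probe: [-47, -46, -44]

Check, running the answer program on each example:
  [-47, -10, -4, 13, 16, 3, 41, 25, 19] -> [-47, -10, -4, 3, 13, 16, 19, 25, 41] -> [-47, -10, -4]
  [9, 8, -29, -18, 17, 41, -47, 39, -27] -> [-47, -29, -27, -18, 8, 9, 17, 39, 41] -> [-47, -29, -27]
  [35, -23, 49, -30] -> [-30, -23, 35, 49] -> [-30, -23, 35]
  [47, 0, -50, 3, 16, 30, -31, 16, 39, -31] -> [-50, -31, -31, 0, 3, 16, 16, 30, 39, 47] -> [-50, -31, -31]
  probe: [-47, -44, 29, -46] -> [-47, -46, -44, 29] -> [-47, -46, -44]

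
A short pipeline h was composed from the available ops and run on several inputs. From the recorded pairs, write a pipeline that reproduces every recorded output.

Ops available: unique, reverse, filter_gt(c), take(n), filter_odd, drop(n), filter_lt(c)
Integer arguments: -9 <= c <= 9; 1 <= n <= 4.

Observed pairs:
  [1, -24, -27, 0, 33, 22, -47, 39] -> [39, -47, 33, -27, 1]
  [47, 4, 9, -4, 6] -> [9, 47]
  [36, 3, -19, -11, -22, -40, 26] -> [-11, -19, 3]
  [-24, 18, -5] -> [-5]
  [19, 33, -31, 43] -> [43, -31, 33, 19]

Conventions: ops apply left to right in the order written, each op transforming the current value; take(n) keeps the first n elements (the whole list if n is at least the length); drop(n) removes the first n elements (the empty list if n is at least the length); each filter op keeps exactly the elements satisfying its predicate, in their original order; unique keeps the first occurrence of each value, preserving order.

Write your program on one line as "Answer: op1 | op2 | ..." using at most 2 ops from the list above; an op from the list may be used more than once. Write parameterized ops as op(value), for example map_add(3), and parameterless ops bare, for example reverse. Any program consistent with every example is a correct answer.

filter_odd | reverse

Check, running the answer program on each example:
  [1, -24, -27, 0, 33, 22, -47, 39] -> [1, -27, 33, -47, 39] -> [39, -47, 33, -27, 1]
  [47, 4, 9, -4, 6] -> [47, 9] -> [9, 47]
  [36, 3, -19, -11, -22, -40, 26] -> [3, -19, -11] -> [-11, -19, 3]
  [-24, 18, -5] -> [-5] -> [-5]
  [19, 33, -31, 43] -> [19, 33, -31, 43] -> [43, -31, 33, 19]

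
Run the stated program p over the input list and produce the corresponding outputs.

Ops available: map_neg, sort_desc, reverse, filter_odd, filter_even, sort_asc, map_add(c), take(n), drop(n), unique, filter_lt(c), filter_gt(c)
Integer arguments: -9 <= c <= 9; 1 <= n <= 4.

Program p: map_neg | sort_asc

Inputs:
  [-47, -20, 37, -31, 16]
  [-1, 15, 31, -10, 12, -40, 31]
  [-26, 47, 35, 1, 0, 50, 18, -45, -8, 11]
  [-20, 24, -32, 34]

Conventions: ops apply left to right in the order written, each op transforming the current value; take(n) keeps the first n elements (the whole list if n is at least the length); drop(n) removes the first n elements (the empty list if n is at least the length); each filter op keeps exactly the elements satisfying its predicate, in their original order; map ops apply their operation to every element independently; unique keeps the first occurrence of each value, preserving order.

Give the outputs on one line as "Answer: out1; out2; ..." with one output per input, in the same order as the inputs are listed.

[-37, -16, 20, 31, 47]; [-31, -31, -15, -12, 1, 10, 40]; [-50, -47, -35, -18, -11, -1, 0, 8, 26, 45]; [-34, -24, 20, 32]

Execution, op by op:
  [-47, -20, 37, -31, 16] -> [47, 20, -37, 31, -16] -> [-37, -16, 20, 31, 47]
  [-1, 15, 31, -10, 12, -40, 31] -> [1, -15, -31, 10, -12, 40, -31] -> [-31, -31, -15, -12, 1, 10, 40]
  [-26, 47, 35, 1, 0, 50, 18, -45, -8, 11] -> [26, -47, -35, -1, 0, -50, -18, 45, 8, -11] -> [-50, -47, -35, -18, -11, -1, 0, 8, 26, 45]
  [-20, 24, -32, 34] -> [20, -24, 32, -34] -> [-34, -24, 20, 32]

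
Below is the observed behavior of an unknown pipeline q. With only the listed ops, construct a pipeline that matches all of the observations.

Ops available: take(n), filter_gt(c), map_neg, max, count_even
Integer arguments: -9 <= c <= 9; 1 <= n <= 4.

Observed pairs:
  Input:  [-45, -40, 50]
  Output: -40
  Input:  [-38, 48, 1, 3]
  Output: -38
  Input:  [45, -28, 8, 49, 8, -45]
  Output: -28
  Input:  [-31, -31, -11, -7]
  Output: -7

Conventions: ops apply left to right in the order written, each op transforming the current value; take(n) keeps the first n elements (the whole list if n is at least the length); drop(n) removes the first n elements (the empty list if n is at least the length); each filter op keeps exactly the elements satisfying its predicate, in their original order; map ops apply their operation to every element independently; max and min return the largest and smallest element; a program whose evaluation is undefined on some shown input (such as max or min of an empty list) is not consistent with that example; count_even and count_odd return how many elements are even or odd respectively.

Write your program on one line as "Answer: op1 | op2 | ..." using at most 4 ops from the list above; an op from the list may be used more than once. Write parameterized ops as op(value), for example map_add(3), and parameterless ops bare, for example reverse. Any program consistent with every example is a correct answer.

map_neg | filter_gt(2) | map_neg | max

Check, running the answer program on each example:
  [-45, -40, 50] -> [45, 40, -50] -> [45, 40] -> [-45, -40] -> -40
  [-38, 48, 1, 3] -> [38, -48, -1, -3] -> [38] -> [-38] -> -38
  [45, -28, 8, 49, 8, -45] -> [-45, 28, -8, -49, -8, 45] -> [28, 45] -> [-28, -45] -> -28
  [-31, -31, -11, -7] -> [31, 31, 11, 7] -> [31, 31, 11, 7] -> [-31, -31, -11, -7] -> -7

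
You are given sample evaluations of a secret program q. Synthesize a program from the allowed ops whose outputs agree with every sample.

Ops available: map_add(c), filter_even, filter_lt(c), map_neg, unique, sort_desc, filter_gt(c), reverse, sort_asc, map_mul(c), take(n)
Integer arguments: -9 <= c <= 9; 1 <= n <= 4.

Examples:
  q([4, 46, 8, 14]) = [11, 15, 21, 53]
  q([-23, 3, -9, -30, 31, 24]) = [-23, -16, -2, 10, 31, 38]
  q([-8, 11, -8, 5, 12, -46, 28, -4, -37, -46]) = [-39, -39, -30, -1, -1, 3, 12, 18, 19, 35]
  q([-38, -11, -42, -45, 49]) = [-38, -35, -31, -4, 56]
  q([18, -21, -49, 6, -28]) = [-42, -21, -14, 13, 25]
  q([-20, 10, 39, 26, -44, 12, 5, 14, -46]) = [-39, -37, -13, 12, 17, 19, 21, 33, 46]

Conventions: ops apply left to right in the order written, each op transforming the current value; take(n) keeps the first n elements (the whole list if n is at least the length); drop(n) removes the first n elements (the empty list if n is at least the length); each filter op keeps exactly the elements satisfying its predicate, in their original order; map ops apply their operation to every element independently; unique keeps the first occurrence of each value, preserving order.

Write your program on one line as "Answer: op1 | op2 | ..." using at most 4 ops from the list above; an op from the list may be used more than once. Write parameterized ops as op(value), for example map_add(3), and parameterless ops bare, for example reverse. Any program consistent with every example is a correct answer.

map_add(3) | sort_asc | map_add(4)

Check, running the answer program on each example:
  [4, 46, 8, 14] -> [7, 49, 11, 17] -> [7, 11, 17, 49] -> [11, 15, 21, 53]
  [-23, 3, -9, -30, 31, 24] -> [-20, 6, -6, -27, 34, 27] -> [-27, -20, -6, 6, 27, 34] -> [-23, -16, -2, 10, 31, 38]
  [-8, 11, -8, 5, 12, -46, 28, -4, -37, -46] -> [-5, 14, -5, 8, 15, -43, 31, -1, -34, -43] -> [-43, -43, -34, -5, -5, -1, 8, 14, 15, 31] -> [-39, -39, -30, -1, -1, 3, 12, 18, 19, 35]
  [-38, -11, -42, -45, 49] -> [-35, -8, -39, -42, 52] -> [-42, -39, -35, -8, 52] -> [-38, -35, -31, -4, 56]
  [18, -21, -49, 6, -28] -> [21, -18, -46, 9, -25] -> [-46, -25, -18, 9, 21] -> [-42, -21, -14, 13, 25]
  [-20, 10, 39, 26, -44, 12, 5, 14, -46] -> [-17, 13, 42, 29, -41, 15, 8, 17, -43] -> [-43, -41, -17, 8, 13, 15, 17, 29, 42] -> [-39, -37, -13, 12, 17, 19, 21, 33, 46]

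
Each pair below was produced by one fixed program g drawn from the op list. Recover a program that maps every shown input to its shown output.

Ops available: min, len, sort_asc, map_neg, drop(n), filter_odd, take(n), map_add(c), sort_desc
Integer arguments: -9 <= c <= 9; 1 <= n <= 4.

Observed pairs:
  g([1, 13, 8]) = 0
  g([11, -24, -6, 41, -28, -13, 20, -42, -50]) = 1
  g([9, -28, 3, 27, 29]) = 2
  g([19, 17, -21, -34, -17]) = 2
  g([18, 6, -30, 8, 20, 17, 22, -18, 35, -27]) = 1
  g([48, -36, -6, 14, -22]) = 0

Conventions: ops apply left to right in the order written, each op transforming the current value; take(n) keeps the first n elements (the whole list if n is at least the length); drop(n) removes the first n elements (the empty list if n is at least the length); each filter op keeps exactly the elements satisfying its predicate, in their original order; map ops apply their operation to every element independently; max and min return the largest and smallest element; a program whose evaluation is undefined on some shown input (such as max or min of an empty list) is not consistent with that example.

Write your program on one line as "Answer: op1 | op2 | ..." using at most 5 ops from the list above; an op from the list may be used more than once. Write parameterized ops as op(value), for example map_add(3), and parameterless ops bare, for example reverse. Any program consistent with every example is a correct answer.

filter_odd | drop(2) | map_add(5) | len

Check, running the answer program on each example:
  [1, 13, 8] -> [1, 13] -> [] -> [] -> 0
  [11, -24, -6, 41, -28, -13, 20, -42, -50] -> [11, 41, -13] -> [-13] -> [-8] -> 1
  [9, -28, 3, 27, 29] -> [9, 3, 27, 29] -> [27, 29] -> [32, 34] -> 2
  [19, 17, -21, -34, -17] -> [19, 17, -21, -17] -> [-21, -17] -> [-16, -12] -> 2
  [18, 6, -30, 8, 20, 17, 22, -18, 35, -27] -> [17, 35, -27] -> [-27] -> [-22] -> 1
  [48, -36, -6, 14, -22] -> [] -> [] -> [] -> 0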